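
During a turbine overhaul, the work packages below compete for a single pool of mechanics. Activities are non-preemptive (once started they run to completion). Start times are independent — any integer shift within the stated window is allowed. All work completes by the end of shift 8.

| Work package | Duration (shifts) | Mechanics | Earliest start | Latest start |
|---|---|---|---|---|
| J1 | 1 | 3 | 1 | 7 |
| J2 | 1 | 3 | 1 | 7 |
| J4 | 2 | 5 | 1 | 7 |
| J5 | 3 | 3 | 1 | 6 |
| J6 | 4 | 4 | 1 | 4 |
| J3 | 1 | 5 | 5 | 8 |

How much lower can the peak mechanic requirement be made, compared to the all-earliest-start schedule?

Early-start peak: s1:18  s2:12  s3:7  s4:4  s5:5  s6:0  s7:0  s8:0 ⇒ 18.
Leveled (J1@1, J2@1, J4@2, J5@4, J6@4, J3@8): s1:6  s2:5  s3:5  s4:7  s5:7  s6:7  s7:4  s8:5 ⇒ 7.
Reduction 18 − 7 = 11.

11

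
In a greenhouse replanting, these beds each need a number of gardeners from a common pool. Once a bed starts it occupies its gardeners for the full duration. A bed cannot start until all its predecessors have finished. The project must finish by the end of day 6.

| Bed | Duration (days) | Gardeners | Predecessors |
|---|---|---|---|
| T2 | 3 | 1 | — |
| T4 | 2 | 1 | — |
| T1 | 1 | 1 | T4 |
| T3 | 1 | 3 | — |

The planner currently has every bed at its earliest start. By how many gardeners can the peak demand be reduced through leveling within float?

Early-start peak: d1:5  d2:2  d3:2  d4:0  d5:0  d6:0 ⇒ 5.
Leveled (T2@1, T4@1, T1@3, T3@4): d1:2  d2:2  d3:2  d4:3  d5:0  d6:0 ⇒ 3.
Reduction 5 − 3 = 2.

2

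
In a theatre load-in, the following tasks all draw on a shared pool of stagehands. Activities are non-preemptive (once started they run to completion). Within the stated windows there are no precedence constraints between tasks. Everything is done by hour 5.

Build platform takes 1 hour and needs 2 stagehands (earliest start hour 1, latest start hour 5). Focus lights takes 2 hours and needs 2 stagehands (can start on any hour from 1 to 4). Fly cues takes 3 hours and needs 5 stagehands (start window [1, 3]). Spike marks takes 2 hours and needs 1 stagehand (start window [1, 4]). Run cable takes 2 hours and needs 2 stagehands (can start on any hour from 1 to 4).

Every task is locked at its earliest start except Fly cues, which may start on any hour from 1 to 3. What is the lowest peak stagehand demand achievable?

7

Fly cues@1: h1:12  h2:10  h3:5  h4:0  h5:0 → peak 12
Fly cues@2: h1:7  h2:10  h3:5  h4:5  h5:0 → peak 10
Fly cues@3: h1:7  h2:5  h3:5  h4:5  h5:5 → peak 7
Best is Fly cues@3, peak 7.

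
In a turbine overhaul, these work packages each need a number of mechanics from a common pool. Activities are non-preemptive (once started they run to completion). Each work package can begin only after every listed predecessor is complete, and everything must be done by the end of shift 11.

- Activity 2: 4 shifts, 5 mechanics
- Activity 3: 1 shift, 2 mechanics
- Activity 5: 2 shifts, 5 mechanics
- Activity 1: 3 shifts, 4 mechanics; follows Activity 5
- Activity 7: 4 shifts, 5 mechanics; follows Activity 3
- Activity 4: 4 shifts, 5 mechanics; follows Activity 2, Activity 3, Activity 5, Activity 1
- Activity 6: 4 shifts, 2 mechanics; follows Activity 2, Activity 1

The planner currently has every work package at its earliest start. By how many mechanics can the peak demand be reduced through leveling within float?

5

Early-start peak: s1:12  s2:15  s3:14  s4:14  s5:9  s6:7  s7:7  s8:7  s9:7  s10:0  s11:0 ⇒ 15.
Leveled (Activity 2@1, Activity 3@1, Activity 5@2, Activity 1@5, Activity 7@4, Activity 4@8, Activity 6@8): s1:7  s2:10  s3:10  s4:10  s5:9  s6:9  s7:9  s8:7  s9:7  s10:7  s11:7 ⇒ 10.
Reduction 15 − 10 = 5.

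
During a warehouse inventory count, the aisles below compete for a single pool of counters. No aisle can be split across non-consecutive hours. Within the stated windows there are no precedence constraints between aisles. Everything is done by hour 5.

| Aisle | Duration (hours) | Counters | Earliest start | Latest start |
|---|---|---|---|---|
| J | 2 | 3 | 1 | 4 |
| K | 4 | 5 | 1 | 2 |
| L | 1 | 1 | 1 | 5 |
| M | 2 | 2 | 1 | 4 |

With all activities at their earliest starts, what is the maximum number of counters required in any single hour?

11

Early-start schedule: J@1, K@1, L@1, M@1.
Load per hour: hour 1: 11, hour 2: 10, hour 3: 5, hour 4: 5, hour 5: 0.
Peak is 11.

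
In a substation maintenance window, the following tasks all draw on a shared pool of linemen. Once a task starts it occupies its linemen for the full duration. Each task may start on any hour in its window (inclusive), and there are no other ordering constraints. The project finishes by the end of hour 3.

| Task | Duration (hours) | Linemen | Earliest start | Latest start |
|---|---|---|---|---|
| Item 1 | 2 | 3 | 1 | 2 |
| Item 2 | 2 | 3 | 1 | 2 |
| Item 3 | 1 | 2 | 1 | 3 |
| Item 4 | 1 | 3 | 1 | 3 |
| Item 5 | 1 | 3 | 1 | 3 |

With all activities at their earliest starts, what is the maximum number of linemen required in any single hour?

Early-start schedule: Item 1@1, Item 2@1, Item 3@1, Item 4@1, Item 5@1.
Load per hour: hour 1: 14, hour 2: 6, hour 3: 0.
Peak is 14.

14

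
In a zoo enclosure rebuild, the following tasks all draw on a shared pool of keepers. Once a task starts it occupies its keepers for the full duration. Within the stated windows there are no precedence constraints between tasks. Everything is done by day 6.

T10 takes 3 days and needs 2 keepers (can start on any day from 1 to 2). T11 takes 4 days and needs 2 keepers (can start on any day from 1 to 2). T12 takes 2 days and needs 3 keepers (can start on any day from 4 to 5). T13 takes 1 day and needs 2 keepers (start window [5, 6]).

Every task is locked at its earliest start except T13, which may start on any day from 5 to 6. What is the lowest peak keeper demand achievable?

5

T13@5: d1:4  d2:4  d3:4  d4:5  d5:5  d6:0 → peak 5
T13@6: d1:4  d2:4  d3:4  d4:5  d5:3  d6:2 → peak 5
Best is T13@5, peak 5.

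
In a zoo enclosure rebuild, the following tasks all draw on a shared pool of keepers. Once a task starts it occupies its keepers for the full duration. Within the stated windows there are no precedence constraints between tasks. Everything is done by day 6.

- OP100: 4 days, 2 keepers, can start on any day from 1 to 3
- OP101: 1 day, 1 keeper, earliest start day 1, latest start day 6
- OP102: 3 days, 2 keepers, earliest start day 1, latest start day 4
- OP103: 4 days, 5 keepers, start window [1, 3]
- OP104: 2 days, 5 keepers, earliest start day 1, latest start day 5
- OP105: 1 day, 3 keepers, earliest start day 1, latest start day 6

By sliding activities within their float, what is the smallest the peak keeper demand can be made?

Early-start (OP100@1, OP101@1, OP102@1, OP103@1, OP104@1, OP105@1) gives peak 18: d1:18  d2:14  d3:9  d4:7  d5:0  d6:0.
Shift OP102→2, OP104→5, OP105→5.
Schedule OP100@1, OP101@1, OP102@2, OP103@1, OP104@5, OP105@5: d1:8  d2:9  d3:9  d4:9  d5:8  d6:5 — peak 9.

9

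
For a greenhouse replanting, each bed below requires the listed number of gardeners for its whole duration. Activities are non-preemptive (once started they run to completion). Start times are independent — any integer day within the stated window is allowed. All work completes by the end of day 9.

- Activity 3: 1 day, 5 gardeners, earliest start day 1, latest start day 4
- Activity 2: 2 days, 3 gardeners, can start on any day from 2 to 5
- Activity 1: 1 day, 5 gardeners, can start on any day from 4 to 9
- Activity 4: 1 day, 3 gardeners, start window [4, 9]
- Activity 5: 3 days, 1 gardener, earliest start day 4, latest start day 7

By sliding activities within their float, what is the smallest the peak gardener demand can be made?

5

Early-start (Activity 3@1, Activity 2@2, Activity 1@4, Activity 4@4, Activity 5@4) gives peak 9: d1:5  d2:3  d3:3  d4:9  d5:1  d6:1  d7:0  d8:0  d9:0.
Shift Activity 4→5, Activity 5→5.
Schedule Activity 3@1, Activity 2@2, Activity 1@4, Activity 4@5, Activity 5@5: d1:5  d2:3  d3:3  d4:5  d5:4  d6:1  d7:1  d8:0  d9:0 — peak 5.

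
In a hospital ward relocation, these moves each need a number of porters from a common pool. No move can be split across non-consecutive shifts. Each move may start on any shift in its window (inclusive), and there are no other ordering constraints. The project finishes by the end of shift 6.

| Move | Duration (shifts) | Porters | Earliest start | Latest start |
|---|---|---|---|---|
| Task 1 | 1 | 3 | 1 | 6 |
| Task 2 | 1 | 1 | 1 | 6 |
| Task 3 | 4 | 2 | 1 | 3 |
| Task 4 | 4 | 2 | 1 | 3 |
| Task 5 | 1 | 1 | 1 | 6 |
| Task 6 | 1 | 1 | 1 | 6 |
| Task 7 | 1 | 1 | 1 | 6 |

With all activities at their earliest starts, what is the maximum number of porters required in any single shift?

Early-start schedule: Task 1@1, Task 2@1, Task 3@1, Task 4@1, Task 5@1, Task 6@1, Task 7@1.
Load per shift: shift 1: 11, shift 2: 4, shift 3: 4, shift 4: 4, shift 5: 0, shift 6: 0.
Peak is 11.

11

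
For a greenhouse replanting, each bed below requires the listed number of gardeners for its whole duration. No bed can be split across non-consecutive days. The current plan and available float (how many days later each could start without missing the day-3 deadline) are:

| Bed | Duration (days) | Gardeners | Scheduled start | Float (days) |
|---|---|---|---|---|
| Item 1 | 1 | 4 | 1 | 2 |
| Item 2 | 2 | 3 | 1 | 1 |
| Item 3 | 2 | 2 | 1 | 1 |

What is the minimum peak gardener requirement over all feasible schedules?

5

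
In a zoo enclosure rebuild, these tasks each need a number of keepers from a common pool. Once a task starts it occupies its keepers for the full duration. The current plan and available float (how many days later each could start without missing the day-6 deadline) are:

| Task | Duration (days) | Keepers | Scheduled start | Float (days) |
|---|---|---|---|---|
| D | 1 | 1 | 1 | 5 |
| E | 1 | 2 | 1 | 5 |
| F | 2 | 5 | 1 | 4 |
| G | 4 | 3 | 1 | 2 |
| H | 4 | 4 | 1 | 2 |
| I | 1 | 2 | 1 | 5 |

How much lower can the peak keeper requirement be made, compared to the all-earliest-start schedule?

Early-start peak: d1:17  d2:12  d3:7  d4:7  d5:0  d6:0 ⇒ 17.
Leveled (D@1, E@1, F@1, G@2, H@3, I@6): d1:8  d2:8  d3:7  d4:7  d5:7  d6:6 ⇒ 8.
Reduction 17 − 8 = 9.

9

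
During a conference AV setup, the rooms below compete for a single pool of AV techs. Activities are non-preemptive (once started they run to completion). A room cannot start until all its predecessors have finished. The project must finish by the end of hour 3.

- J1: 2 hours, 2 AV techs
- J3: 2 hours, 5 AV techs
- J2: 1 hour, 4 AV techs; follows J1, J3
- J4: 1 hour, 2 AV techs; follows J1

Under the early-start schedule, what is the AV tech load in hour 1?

7

At early start, hour 1 has: J1, J3.
Demand: 2 + 5 = 7.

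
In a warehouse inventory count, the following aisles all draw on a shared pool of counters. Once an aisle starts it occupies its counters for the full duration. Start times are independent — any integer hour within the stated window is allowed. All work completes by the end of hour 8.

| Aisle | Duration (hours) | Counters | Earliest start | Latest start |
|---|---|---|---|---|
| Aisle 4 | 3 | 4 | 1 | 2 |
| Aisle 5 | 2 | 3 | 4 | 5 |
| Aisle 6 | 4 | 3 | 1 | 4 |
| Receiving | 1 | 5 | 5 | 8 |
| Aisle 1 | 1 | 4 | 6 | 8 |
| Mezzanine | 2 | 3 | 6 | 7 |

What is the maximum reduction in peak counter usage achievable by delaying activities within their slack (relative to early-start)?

Early-start peak: h1:7  h2:7  h3:7  h4:6  h5:8  h6:7  h7:3  h8:0 ⇒ 8.
Leveled (Aisle 4@1, Aisle 5@4, Aisle 6@1, Receiving@6, Aisle 1@7, Mezzanine@7): h1:7  h2:7  h3:7  h4:6  h5:3  h6:5  h7:7  h8:3 ⇒ 7.
Reduction 8 − 7 = 1.

1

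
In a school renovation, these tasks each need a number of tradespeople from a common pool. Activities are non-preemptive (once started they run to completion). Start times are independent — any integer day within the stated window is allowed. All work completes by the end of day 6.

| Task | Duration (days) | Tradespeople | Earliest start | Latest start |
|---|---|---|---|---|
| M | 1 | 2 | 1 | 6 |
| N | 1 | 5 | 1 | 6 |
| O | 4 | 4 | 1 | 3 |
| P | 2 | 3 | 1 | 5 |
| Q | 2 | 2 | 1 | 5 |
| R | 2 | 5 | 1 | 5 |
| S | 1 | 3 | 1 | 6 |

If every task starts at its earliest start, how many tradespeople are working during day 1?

At early start, day 1 has: M, N, O, P, Q, R, S.
Demand: 2 + 5 + 4 + 3 + 2 + 5 + 3 = 24.

24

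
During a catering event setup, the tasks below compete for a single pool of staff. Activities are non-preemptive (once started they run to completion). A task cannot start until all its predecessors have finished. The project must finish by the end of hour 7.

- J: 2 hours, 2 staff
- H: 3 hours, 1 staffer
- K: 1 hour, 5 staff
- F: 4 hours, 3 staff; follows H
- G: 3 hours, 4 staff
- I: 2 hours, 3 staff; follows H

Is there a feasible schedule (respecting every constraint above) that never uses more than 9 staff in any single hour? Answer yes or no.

Schedule J@2, H@1, K@1, F@4, G@2, I@5: h1:6  h2:7  h3:7  h4:7  h5:6  h6:6  h7:3 — peak 7 ≤ 9.

yes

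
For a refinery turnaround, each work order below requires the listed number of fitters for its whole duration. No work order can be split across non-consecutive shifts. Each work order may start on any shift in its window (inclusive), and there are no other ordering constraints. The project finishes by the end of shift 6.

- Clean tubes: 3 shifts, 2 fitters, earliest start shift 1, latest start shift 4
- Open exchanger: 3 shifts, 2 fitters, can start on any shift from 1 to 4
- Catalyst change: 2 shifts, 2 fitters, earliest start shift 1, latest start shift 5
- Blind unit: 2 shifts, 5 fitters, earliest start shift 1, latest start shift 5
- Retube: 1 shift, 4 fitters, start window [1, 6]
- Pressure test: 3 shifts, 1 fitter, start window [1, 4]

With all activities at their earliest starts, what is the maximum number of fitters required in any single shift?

16

Early-start schedule: Clean tubes@1, Open exchanger@1, Catalyst change@1, Blind unit@1, Retube@1, Pressure test@1.
Load per shift: shift 1: 16, shift 2: 12, shift 3: 5, shift 4: 0, shift 5: 0, shift 6: 0.
Peak is 16.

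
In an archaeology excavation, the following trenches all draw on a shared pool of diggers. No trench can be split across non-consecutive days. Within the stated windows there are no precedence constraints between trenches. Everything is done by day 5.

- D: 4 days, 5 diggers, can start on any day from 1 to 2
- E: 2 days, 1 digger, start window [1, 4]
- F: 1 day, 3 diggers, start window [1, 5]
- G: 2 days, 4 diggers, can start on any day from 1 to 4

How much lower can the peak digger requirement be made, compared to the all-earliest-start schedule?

Early-start peak: d1:13  d2:10  d3:5  d4:5  d5:0 ⇒ 13.
Leveled (D@1, E@1, F@1, G@3): d1:9  d2:6  d3:9  d4:9  d5:0 ⇒ 9.
Reduction 13 − 9 = 4.

4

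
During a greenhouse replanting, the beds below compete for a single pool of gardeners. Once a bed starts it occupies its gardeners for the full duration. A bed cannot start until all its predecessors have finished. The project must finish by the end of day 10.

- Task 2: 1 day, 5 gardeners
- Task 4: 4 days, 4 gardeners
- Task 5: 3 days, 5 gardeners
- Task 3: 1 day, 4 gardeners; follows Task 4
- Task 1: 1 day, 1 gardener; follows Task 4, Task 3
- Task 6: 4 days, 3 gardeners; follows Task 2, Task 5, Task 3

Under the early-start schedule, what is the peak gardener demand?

14

Early-start schedule: Task 2@1, Task 4@1, Task 5@1, Task 3@5, Task 1@6, Task 6@6.
Load per day: day 1: 14, day 2: 9, day 3: 9, day 4: 4, day 5: 4, day 6: 4, day 7: 3, day 8: 3, day 9: 3, day 10: 0.
Peak is 14.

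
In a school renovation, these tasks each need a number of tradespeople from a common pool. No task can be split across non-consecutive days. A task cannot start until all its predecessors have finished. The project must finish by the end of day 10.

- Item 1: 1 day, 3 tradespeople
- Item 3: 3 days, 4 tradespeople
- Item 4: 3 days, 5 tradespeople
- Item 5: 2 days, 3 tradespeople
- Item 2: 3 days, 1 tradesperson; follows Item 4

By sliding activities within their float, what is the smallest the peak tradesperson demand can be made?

Early-start (Item 1@1, Item 3@1, Item 4@1, Item 5@1, Item 2@4) gives peak 15: d1:15  d2:12  d3:9  d4:1  d5:1  d6:1  d7:0  d8:0  d9:0  d10:0.
Shift Item 3→2, Item 4→5, Item 5→8, Item 2→8.
Schedule Item 1@1, Item 3@2, Item 4@5, Item 5@8, Item 2@8: d1:3  d2:4  d3:4  d4:4  d5:5  d6:5  d7:5  d8:4  d9:4  d10:1 — peak 5.

5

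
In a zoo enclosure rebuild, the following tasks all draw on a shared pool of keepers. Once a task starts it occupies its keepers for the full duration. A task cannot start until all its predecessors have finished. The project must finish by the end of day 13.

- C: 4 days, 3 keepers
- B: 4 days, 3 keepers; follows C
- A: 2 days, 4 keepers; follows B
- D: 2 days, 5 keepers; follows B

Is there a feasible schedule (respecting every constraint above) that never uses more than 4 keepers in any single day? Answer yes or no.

no

The minimum achievable peak is 5; 4 < 5, so no feasible schedule stays within the cap.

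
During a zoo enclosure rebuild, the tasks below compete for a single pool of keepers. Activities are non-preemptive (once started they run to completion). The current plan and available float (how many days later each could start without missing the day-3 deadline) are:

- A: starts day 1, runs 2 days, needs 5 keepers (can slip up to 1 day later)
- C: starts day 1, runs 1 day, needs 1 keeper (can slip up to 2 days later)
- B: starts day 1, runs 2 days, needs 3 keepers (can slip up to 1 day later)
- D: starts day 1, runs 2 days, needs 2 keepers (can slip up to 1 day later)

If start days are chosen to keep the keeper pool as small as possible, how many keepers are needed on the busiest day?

10

Early-start (A@1, C@1, B@1, D@1) gives peak 11: d1:11  d2:10  d3:0.
Shift D→2.
Schedule A@1, C@1, B@1, D@2: d1:9  d2:10  d3:2 — peak 10.
No arrangement of the 24 feasible schedules does better.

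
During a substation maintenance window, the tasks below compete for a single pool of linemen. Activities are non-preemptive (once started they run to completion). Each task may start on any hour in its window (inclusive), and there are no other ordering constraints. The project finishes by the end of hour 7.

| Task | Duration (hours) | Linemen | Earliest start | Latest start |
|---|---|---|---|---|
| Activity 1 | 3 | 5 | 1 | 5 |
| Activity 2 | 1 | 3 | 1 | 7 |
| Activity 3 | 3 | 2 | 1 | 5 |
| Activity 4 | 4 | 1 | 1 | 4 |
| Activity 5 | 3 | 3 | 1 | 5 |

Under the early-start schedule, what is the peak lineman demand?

Early-start schedule: Activity 1@1, Activity 2@1, Activity 3@1, Activity 4@1, Activity 5@1.
Load per hour: hour 1: 14, hour 2: 11, hour 3: 11, hour 4: 1, hour 5: 0, hour 6: 0, hour 7: 0.
Peak is 14.

14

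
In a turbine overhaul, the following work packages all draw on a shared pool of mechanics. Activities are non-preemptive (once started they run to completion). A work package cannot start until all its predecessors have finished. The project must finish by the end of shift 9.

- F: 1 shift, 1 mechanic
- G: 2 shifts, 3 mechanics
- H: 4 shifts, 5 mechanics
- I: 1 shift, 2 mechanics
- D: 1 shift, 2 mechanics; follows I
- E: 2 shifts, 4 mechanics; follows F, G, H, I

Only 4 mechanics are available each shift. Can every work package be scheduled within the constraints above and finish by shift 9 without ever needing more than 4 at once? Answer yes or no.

Total mechanic-shifts = 39; over 9 shifts the average is 39/9 > 4, so some shift must exceed 4.

no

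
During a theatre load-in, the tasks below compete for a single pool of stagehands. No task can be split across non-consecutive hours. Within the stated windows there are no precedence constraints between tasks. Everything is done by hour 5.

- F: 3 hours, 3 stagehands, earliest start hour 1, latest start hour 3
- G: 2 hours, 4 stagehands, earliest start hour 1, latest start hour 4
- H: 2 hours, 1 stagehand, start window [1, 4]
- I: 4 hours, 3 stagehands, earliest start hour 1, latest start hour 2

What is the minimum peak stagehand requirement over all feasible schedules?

Early-start (F@1, G@1, H@1, I@1) gives peak 11: h1:11  h2:11  h3:6  h4:3  h5:0.
Shift G→4.
Schedule F@1, G@4, H@1, I@1: h1:7  h2:7  h3:6  h4:7  h5:4 — peak 7.
Total stagehand-hours = 31 over 5 hours ⇒ peak ≥ ⌈31/5⌉ = 7, so 7 is optimal.

7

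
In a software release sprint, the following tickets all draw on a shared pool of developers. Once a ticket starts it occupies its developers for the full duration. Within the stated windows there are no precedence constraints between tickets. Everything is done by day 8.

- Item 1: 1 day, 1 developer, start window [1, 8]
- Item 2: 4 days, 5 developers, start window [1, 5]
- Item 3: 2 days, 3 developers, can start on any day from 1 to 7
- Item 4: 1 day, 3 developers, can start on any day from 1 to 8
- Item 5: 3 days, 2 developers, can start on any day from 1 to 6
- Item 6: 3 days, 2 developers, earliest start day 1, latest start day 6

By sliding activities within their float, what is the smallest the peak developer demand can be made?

7

Early-start (Item 1@1, Item 2@1, Item 3@1, Item 4@1, Item 5@1, Item 6@1) gives peak 16: d1:16  d2:12  d3:9  d4:5  d5:0  d6:0  d7:0  d8:0.
Shift Item 3→5, Item 4→5, Item 5→2, Item 6→6.
Schedule Item 1@1, Item 2@1, Item 3@5, Item 4@5, Item 5@2, Item 6@6: d1:6  d2:7  d3:7  d4:7  d5:6  d6:5  d7:2  d8:2 — peak 7.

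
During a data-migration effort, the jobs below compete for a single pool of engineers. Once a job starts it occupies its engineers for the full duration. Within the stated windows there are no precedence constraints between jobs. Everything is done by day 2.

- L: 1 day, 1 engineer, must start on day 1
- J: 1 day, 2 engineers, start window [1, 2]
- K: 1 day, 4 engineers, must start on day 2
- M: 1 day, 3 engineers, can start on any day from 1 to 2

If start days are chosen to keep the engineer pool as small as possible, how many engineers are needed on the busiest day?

Schedule L@1, J@1, K@2, M@1: d1:6  d2:4 — peak 6.
No arrangement of the 4 feasible schedules does better.

6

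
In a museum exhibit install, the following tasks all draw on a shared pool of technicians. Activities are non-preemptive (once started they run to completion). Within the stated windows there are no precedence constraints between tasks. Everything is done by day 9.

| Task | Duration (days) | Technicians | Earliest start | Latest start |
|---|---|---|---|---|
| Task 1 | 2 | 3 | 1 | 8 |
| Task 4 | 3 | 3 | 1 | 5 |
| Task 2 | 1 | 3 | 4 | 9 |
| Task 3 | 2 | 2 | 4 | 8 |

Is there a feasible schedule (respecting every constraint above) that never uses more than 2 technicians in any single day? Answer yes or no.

Total technician-days = 22; over 9 days the average is 22/9 > 2, so some day must exceed 2.

no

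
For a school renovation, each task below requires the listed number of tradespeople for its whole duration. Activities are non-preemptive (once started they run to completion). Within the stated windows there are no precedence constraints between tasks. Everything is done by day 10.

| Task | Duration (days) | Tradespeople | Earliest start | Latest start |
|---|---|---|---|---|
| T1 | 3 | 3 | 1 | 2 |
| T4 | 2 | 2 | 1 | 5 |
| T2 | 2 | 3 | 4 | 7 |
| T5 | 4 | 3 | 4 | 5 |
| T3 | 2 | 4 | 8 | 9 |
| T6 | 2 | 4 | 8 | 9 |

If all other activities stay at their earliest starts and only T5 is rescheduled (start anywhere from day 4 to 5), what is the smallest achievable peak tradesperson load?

T5@4: d1:5  d2:5  d3:3  d4:6  d5:6  d6:3  d7:3  d8:8  d9:8  d10:0 → peak 8
T5@5: d1:5  d2:5  d3:3  d4:3  d5:6  d6:3  d7:3  d8:11  d9:8  d10:0 → peak 11
Best is T5@4, peak 8.

8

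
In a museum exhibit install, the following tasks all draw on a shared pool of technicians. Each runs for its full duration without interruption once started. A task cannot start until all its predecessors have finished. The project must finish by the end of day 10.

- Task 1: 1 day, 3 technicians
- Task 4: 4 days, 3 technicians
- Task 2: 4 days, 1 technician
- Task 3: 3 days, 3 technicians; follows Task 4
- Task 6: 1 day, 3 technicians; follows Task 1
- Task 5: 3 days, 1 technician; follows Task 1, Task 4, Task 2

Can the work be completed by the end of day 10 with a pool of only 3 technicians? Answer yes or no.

Total technician-days = 34; over 10 days the average is 34/10 > 3, so some day must exceed 3.

no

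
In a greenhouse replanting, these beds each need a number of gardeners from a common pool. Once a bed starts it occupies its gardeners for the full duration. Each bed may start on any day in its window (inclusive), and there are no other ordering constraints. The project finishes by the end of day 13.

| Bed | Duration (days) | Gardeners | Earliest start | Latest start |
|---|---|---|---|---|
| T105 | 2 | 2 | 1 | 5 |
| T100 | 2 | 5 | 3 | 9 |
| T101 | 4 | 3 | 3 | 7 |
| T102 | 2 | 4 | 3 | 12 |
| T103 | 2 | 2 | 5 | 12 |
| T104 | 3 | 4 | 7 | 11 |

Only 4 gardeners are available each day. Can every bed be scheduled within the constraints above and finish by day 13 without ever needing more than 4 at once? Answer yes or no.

The minimum achievable peak is 5; 4 < 5, so no feasible schedule stays within the cap.

no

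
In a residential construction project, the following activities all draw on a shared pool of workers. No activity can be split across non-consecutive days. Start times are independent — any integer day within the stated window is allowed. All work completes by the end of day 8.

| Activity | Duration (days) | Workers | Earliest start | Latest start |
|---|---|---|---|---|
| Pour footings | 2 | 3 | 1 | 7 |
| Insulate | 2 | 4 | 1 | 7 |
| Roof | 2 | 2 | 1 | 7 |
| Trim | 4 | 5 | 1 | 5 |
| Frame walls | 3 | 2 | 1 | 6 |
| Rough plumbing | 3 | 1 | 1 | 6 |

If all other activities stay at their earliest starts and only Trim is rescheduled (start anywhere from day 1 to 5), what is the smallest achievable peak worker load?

12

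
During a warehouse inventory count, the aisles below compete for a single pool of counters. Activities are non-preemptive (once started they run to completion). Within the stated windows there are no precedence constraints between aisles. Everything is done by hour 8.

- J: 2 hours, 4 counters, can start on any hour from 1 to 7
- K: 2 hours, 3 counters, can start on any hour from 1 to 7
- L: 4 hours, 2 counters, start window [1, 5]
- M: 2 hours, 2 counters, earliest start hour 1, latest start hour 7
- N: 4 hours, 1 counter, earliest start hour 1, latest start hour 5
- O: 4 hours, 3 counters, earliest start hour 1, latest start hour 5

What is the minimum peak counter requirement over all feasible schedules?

6

Early-start (J@1, K@1, L@1, M@1, N@1, O@1) gives peak 15: h1:15  h2:15  h3:6  h4:6  h5:0  h6:0  h7:0  h8:0.
Shift K→3, M→5, N→3, O→5.
Schedule J@1, K@3, L@1, M@5, N@3, O@5: h1:6  h2:6  h3:6  h4:6  h5:6  h6:6  h7:3  h8:3 — peak 6.
Total counter-hours = 42 over 8 hours ⇒ peak ≥ ⌈42/8⌉ = 6, so 6 is optimal.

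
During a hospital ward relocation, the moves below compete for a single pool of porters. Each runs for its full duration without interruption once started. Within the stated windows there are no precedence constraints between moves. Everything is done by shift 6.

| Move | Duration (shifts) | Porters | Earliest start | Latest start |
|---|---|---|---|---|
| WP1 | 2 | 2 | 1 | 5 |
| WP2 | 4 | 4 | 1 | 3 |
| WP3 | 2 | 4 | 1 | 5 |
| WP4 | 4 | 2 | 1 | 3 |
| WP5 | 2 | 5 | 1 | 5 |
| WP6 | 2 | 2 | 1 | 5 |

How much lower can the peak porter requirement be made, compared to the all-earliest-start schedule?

Early-start peak: s1:19  s2:19  s3:6  s4:6  s5:0  s6:0 ⇒ 19.
Leveled (WP1@1, WP2@1, WP3@5, WP4@1, WP5@5, WP6@3): s1:8  s2:8  s3:8  s4:8  s5:9  s6:9 ⇒ 9.
Reduction 19 − 9 = 10.

10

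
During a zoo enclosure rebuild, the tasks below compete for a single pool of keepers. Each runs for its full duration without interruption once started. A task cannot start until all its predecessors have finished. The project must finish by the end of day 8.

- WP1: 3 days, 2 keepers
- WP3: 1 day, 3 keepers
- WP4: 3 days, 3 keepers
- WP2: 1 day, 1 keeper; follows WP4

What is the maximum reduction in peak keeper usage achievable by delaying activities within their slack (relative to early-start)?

5

Early-start peak: d1:8  d2:5  d3:5  d4:1  d5:0  d6:0  d7:0  d8:0 ⇒ 8.
Leveled (WP1@1, WP3@4, WP4@5, WP2@8): d1:2  d2:2  d3:2  d4:3  d5:3  d6:3  d7:3  d8:1 ⇒ 3.
Reduction 8 − 3 = 5.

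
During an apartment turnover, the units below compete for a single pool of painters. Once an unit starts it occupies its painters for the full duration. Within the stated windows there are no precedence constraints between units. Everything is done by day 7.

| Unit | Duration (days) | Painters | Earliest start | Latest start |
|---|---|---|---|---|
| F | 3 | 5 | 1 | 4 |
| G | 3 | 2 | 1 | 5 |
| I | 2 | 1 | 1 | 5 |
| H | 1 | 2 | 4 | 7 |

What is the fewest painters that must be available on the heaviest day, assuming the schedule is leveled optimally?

5

Early-start (F@1, G@1, I@1, H@4) gives peak 8: d1:8  d2:8  d3:7  d4:2  d5:0  d6:0  d7:0.
Shift G→4, I→4.
Schedule F@1, G@4, I@4, H@4: d1:5  d2:5  d3:5  d4:5  d5:3  d6:2  d7:0 — peak 5.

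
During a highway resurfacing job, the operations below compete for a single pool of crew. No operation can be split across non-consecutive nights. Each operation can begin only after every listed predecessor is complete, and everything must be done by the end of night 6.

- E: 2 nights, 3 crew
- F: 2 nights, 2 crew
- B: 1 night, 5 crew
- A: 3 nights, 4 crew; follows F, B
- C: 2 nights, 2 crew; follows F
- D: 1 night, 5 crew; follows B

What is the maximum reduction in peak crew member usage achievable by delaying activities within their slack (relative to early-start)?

Early-start peak: n1:10  n2:10  n3:6  n4:6  n5:4  n6:0 ⇒ 10.
Leveled (E@2, F@1, B@1, A@3, C@4, D@6): n1:7  n2:5  n3:7  n4:6  n5:6  n6:5 ⇒ 7.
Reduction 10 − 7 = 3.

3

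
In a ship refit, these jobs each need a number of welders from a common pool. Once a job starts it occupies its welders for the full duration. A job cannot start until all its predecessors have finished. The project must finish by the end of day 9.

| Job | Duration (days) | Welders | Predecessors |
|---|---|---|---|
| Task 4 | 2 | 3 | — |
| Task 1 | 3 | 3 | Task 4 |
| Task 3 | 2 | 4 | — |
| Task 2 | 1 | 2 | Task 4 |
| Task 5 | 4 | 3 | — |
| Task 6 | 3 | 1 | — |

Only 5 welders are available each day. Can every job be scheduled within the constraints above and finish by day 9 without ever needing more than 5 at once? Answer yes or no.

The minimum achievable peak is 6; 5 < 6, so no feasible schedule stays within the cap.

no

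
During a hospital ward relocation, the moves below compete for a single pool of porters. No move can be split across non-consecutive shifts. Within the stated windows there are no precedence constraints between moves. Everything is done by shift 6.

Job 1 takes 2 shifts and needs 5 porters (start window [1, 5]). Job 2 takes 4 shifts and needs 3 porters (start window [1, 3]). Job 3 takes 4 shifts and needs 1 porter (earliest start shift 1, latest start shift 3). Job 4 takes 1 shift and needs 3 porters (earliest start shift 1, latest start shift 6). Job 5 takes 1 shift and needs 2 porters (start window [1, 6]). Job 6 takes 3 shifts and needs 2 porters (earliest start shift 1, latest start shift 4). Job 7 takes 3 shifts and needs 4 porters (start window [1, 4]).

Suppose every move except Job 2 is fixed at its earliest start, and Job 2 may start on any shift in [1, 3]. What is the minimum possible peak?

Job 2@1: s1:20  s2:15  s3:10  s4:4  s5:0  s6:0 → peak 20
Job 2@2: s1:17  s2:15  s3:10  s4:4  s5:3  s6:0 → peak 17
Job 2@3: s1:17  s2:12  s3:10  s4:4  s5:3  s6:3 → peak 17
Best is Job 2@2, peak 17.

17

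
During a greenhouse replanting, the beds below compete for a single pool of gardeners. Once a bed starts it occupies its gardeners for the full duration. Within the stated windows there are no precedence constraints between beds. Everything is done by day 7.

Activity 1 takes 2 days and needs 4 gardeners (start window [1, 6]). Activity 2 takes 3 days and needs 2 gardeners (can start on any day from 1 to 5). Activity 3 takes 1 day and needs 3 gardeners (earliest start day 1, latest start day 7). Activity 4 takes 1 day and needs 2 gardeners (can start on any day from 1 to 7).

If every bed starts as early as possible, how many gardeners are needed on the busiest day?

Early-start schedule: Activity 1@1, Activity 2@1, Activity 3@1, Activity 4@1.
Load per day: day 1: 11, day 2: 6, day 3: 2, day 4: 0, day 5: 0, day 6: 0, day 7: 0.
Peak is 11.

11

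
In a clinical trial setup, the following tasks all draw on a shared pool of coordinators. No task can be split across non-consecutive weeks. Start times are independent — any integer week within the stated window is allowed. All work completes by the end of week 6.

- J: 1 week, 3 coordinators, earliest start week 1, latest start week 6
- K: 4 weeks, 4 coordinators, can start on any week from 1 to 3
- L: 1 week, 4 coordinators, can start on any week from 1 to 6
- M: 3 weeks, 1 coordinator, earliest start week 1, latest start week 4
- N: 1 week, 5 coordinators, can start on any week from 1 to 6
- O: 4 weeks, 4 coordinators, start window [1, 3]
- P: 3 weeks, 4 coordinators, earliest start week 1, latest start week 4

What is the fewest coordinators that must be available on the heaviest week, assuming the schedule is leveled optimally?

Early-start (J@1, K@1, L@1, M@1, N@1, O@1, P@1) gives peak 25: w1:25  w2:13  w3:13  w4:8  w5:0  w6:0.
Shift N→2, O→3, P→4.
Schedule J@1, K@1, L@1, M@1, N@2, O@3, P@4: w1:12  w2:10  w3:9  w4:12  w5:8  w6:8 — peak 12.

12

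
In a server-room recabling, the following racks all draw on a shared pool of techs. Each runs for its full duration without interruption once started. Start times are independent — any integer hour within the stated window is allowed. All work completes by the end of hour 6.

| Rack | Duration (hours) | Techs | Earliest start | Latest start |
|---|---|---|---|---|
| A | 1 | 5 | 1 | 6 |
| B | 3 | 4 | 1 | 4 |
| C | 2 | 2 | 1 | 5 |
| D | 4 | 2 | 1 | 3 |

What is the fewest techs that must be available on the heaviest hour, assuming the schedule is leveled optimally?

6

Early-start (A@1, B@1, C@1, D@1) gives peak 13: h1:13  h2:8  h3:6  h4:2  h5:0  h6:0.
Shift B→2, C→5, D→2.
Schedule A@1, B@2, C@5, D@2: h1:5  h2:6  h3:6  h4:6  h5:4  h6:2 — peak 6.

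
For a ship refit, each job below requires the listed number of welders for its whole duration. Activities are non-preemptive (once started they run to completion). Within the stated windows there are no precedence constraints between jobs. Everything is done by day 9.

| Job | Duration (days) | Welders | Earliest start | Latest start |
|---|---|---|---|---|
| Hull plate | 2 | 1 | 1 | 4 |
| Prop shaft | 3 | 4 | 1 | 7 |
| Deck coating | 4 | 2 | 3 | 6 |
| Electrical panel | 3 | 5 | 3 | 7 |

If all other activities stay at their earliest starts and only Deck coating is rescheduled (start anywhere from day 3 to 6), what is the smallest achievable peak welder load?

9

Deck coating@3: d1:5  d2:5  d3:11  d4:7  d5:7  d6:2  d7:0  d8:0  d9:0 → peak 11
Deck coating@4: d1:5  d2:5  d3:9  d4:7  d5:7  d6:2  d7:2  d8:0  d9:0 → peak 9
Deck coating@5: d1:5  d2:5  d3:9  d4:5  d5:7  d6:2  d7:2  d8:2  d9:0 → peak 9
Deck coating@6: d1:5  d2:5  d3:9  d4:5  d5:5  d6:2  d7:2  d8:2  d9:2 → peak 9
Best is Deck coating@4, peak 9.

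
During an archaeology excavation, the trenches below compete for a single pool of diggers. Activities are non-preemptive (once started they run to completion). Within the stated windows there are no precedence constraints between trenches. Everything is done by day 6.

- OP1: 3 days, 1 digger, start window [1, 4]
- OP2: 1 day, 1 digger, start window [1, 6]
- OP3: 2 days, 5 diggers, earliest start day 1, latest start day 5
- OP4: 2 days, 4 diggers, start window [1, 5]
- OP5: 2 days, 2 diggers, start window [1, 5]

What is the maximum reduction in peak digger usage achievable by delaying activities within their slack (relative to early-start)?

Early-start peak: d1:13  d2:12  d3:1  d4:0  d5:0  d6:0 ⇒ 13.
Leveled (OP1@1, OP2@1, OP3@5, OP4@3, OP5@1): d1:4  d2:3  d3:5  d4:4  d5:5  d6:5 ⇒ 5.
Reduction 13 − 5 = 8.

8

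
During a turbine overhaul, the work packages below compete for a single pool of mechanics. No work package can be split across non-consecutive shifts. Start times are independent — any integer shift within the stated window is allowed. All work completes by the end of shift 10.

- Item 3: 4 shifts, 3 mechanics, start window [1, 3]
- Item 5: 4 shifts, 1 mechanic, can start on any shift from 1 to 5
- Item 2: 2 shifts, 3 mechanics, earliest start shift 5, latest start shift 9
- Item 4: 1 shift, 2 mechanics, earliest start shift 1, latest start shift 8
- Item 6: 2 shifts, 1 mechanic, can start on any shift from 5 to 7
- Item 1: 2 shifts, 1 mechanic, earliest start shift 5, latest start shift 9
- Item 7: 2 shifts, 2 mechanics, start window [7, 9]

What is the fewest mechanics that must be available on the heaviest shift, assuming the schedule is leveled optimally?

4

Early-start (Item 3@1, Item 5@1, Item 2@5, Item 4@1, Item 6@5, Item 1@5, Item 7@7) gives peak 6: s1:6  s2:4  s3:4  s4:4  s5:5  s6:5  s7:2  s8:2  s9:0  s10:0.
Shift Item 4→7, Item 1→7, Item 7→8.
Schedule Item 3@1, Item 5@1, Item 2@5, Item 4@7, Item 6@5, Item 1@7, Item 7@8: s1:4  s2:4  s3:4  s4:4  s5:4  s6:4  s7:3  s8:3  s9:2  s10:0 — peak 4.
Total mechanic-shifts = 32 over 10 shifts ⇒ peak ≥ ⌈32/10⌉ = 4, so 4 is optimal.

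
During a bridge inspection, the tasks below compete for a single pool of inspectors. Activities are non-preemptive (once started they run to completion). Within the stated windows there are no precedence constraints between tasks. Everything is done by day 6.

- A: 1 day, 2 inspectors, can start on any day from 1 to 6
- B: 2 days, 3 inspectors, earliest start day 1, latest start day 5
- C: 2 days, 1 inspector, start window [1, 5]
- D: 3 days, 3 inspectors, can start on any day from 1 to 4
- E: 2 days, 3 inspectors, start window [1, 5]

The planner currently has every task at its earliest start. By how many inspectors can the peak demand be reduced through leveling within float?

6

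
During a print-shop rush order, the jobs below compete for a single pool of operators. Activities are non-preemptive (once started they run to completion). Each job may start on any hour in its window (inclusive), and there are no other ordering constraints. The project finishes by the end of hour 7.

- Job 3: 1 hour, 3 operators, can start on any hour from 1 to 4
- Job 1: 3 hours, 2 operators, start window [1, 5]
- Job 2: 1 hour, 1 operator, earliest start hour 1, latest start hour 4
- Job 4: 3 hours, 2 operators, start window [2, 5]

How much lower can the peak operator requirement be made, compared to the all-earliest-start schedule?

3

Early-start peak: h1:6  h2:4  h3:4  h4:2  h5:0  h6:0  h7:0 ⇒ 6.
Leveled (Job 3@1, Job 1@2, Job 2@2, Job 4@5): h1:3  h2:3  h3:2  h4:2  h5:2  h6:2  h7:2 ⇒ 3.
Reduction 6 − 3 = 3.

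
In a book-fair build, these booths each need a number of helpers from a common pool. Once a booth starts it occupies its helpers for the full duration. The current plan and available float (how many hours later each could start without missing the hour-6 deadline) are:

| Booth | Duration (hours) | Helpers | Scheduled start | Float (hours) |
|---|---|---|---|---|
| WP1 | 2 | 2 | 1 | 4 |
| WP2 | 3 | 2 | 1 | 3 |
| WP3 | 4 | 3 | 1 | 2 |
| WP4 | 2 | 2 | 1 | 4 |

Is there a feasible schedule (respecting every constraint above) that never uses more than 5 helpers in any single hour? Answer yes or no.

yes

Schedule WP1@1, WP2@1, WP3@3, WP4@4: h1:4  h2:4  h3:5  h4:5  h5:5  h6:3 — peak 5 ≤ 5.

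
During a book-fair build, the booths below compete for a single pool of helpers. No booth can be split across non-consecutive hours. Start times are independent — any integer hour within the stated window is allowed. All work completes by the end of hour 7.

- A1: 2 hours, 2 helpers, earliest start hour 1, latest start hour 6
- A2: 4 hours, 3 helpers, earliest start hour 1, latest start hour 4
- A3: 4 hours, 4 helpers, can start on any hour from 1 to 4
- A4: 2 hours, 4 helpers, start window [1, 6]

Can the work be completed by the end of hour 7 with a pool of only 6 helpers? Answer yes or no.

The minimum achievable peak is 7; 6 < 7, so no feasible schedule stays within the cap.

no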